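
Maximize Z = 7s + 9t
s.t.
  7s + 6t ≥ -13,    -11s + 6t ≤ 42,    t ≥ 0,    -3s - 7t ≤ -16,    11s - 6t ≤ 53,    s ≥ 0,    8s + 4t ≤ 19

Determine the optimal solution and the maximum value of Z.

s = 0, t = 19/4, maximum Z = 171/4

Vertices and Z = 7s + 9t:
  (0, 16/7) → Z = 144/7
  (69/44, 71/44) → Z = 51/2
  (0, 19/4) → Z = 171/4

At the optimal vertex, s = 0 and 8s + 4t = 19.
Solving simultaneously gives s = 0, t = 19/4.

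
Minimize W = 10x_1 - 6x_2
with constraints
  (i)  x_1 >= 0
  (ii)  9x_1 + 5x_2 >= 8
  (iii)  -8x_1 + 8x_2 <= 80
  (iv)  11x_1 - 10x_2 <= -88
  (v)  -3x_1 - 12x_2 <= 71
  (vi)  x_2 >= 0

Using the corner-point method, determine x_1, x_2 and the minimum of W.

Vertices and W = 10x_1 - 6x_2:
  (0, 10) → W = -60
  (0, 44/5) → W = -264/5
  (12, 22) → W = -12

At the optimal vertex, x_1 = 0 and -8x_1 + 8x_2 = 80.
Solving simultaneously gives x_1 = 0, x_2 = 10.

x_1 = 0, x_2 = 10, minimum W = -60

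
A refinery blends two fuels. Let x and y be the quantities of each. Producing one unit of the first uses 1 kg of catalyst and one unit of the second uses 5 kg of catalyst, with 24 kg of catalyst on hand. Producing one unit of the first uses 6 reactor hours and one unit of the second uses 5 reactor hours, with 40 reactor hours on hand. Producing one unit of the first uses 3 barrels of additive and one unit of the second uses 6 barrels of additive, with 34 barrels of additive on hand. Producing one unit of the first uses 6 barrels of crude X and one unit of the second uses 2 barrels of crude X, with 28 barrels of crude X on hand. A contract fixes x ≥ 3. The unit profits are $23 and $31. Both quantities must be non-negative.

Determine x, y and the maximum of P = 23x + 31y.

x = 10/3, y = 4, maximum P = 602/3

Feasible corners and P = 23x + 31y:
  (14/3, 0) → P = 322/3
  (3, 0) → P = 69
  (10/3, 4) → P = 602/3
  (3, 25/6) → P = 1189/6

The optimum lies where 6x + 5y = 40 and 3x + 6y = 34.
Solving simultaneously gives x = 10/3, y = 4.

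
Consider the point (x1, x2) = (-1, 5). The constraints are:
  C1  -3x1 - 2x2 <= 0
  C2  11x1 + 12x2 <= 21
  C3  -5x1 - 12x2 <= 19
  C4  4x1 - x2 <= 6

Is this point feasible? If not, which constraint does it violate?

not feasible — violates C2

Constraint C2: 11x1 + 12x2 = 49, which is not ≤ 21. All other constraints are satisfied.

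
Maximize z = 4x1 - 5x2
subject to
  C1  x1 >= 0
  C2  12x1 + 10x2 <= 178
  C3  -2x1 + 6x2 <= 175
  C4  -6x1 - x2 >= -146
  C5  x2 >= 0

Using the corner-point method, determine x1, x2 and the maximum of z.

x1 = 89/6, x2 = 0, maximum z = 178/3

Vertices and z = 4x1 - 5x2:
  (0, 89/5) → z = -89
  (0, 0) → z = 0
  (89/6, 0) → z = 178/3

The binding constraints are 12x1 + 10x2 = 178 and x2 = 0.
Solving simultaneously gives x1 = 89/6, x2 = 0.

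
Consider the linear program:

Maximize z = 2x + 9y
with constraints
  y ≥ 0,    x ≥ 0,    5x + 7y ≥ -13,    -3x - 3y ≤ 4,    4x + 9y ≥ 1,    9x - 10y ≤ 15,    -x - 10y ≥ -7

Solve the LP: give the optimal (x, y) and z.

Corner points and z = 2x + 9y:
  (1/4, 0) → z = 1/2
  (5/3, 0) → z = 10/3
  (0, 1/9) → z = 1
  (0, 7/10) → z = 63/10
  (11/5, 12/25) → z = 218/25

The optimum lies where 9x - 10y = 15 and -x - 10y = -7.
Solving simultaneously gives x = 11/5, y = 12/25.

x = 11/5, y = 12/25, maximum z = 218/25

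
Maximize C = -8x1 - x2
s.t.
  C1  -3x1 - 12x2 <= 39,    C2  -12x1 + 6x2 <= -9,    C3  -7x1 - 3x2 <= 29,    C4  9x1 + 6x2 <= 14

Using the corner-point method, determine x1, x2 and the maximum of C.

x1 = -7/9, x2 = -55/18, maximum C = 167/18

Extreme points and C = -8x1 - x2:
  (-7/9, -55/18) → C = 167/18
  (67/15, -131/30) → C = -941/30
  (23/21, 29/42) → C = -397/42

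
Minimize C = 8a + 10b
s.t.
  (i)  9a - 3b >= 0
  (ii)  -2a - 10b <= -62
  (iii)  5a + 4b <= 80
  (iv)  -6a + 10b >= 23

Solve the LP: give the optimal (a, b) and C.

Corner points and C = 8a + 10b:
  (31/16, 93/16) → C = 589/8
  (80/17, 240/17) → C = 3040/17
  (39/8, 209/40) → C = 365/4
  (354/37, 595/74) → C = 5807/37

a = 31/16, b = 93/16, minimum C = 589/8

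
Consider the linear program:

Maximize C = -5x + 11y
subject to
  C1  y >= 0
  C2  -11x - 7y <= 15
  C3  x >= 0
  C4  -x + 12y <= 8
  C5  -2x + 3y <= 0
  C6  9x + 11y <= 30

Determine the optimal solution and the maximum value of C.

Corner points and C = -5x + 11y:
  (0, 0) → C = 0
  (10/3, 0) → C = -50/3
  (8/7, 16/21) → C = 8/3
  (16/7, 6/7) → C = -2

x = 8/7, y = 16/21, maximum C = 8/3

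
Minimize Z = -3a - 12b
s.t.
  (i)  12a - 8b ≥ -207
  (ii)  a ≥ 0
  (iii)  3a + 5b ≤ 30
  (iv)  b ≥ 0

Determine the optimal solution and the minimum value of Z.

Corner points and Z = -3a - 12b:
  (0, 6) → Z = -72
  (0, 0) → Z = 0
  (10, 0) → Z = -30

a = 0, b = 6, minimum Z = -72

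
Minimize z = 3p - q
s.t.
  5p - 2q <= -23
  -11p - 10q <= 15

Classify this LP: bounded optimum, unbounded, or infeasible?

From the feasible point (-65/18, 89/36), moving in the direction (-10, 11) keeps every constraint satisfied while z decreases without bound.

unbounded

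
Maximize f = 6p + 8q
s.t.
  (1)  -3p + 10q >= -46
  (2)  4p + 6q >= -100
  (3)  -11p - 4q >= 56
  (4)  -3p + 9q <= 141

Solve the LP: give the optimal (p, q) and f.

p = -356/37, q = 461/37, maximum f = 1552/37

Corner points and f = 6p + 8q:
  (-362/29, -242/29) → f = -4108/29
  (-188/61, -337/61) → f = -3824/61
  (-97/3, 44/9) → f = -1394/9
  (-356/37, 461/37) → f = 1552/37

The binding constraints are -11p - 4q = 56 and -3p + 9q = 141.
Solving simultaneously gives p = -356/37, q = 461/37.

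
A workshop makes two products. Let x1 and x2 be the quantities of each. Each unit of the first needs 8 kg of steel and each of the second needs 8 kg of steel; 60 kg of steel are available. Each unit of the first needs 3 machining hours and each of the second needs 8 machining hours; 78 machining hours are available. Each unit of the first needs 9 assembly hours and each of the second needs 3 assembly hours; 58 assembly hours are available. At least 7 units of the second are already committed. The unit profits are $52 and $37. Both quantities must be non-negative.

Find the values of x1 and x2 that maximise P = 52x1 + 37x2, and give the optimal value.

Feasible corners and P = 52x1 + 37x2:
  (0, 15/2) → P = 555/2
  (0, 7) → P = 259
  (1/2, 7) → P = 285

At the optimal vertex, 8x1 + 8x2 = 60 and x2 = 7.
Solving simultaneously gives x1 = 1/2, x2 = 7.

x1 = 1/2, x2 = 7, maximum P = 285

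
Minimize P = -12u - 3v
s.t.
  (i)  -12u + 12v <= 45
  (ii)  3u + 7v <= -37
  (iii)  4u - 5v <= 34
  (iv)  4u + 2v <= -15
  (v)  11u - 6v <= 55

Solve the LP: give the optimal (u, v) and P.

u = -1/4, v = -7, minimum P = 24

Extreme points and P = -12u - 3v:
  (-253/40, -103/40) → P = 669/8
  (-211/4, -49) → P = 780
  (-31/22, -103/22) → P = 681/22
  (-1/4, -7) → P = 24

The binding constraints are 4u - 5v = 34 and 4u + 2v = -15.
Solving simultaneously gives u = -1/4, v = -7.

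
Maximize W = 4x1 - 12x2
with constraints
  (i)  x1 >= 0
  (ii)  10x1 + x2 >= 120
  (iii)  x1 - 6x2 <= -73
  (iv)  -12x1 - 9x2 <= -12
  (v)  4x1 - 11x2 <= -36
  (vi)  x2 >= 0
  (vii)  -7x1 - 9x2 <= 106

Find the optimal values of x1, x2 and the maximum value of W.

Vertices and W = 4x1 - 12x2:
  (0, 120) → W = -1440
  (647/61, 850/61) → W = -7612/61
  (587/13, 256/13) → W = -724/13
The feasible region is unbounded (it extends along (0, 1), (11, 4)), but W strictly decreases along every unbounded feasible direction, so there is no improving ray and the maximum is attained at a vertex.

x1 = 587/13, x2 = 256/13, maximum W = -724/13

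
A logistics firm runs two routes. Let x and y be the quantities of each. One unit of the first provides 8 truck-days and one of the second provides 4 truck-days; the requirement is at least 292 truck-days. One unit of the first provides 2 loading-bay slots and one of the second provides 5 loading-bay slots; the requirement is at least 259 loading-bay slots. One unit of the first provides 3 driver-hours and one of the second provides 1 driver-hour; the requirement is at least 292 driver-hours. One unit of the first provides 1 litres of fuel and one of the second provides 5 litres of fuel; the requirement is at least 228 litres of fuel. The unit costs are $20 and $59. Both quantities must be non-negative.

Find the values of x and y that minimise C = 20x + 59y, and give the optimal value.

Feasible corners and C = 20x + 59y:
  (0, 292) → C = 17228
  (228, 0) → C = 4560
  (88, 28) → C = 3412
The feasible region is unbounded (it extends along (0, 1), (1, 0)), but C strictly increases along every unbounded feasible direction, so there is no improving ray and the minimum is attained at a vertex.

At the optimal vertex, 3x + y = 292 and x + 5y = 228.
Solving simultaneously gives x = 88, y = 28.

x = 88, y = 28, minimum C = 3412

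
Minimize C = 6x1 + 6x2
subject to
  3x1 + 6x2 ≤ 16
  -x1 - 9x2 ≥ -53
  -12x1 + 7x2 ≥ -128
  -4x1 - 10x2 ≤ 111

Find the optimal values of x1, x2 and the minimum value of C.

x1 = -1529/26, x2 = 323/26, minimum C = -3618/13

Extreme points and C = 6x1 + 6x2:
  (-58/7, 143/21) → C = -62/7
  (880/93, -64/31) → C = 1376/31
  (-1529/26, 323/26) → C = -3618/13
  (503/148, -461/37) → C = -4023/74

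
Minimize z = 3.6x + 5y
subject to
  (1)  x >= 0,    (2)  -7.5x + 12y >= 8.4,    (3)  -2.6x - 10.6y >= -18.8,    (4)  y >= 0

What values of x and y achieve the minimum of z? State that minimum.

x = 0, y = 0.7, minimum z = 3.5

Vertices and z = 3.6x + 5y:
  (0, 7/10) → z = 7/2
  (0, 94/53) → z = 470/53
  (2276/1845, 2714/1845) → z = 108818/9225

At the optimal vertex, x = 0 and -7.5x + 12y = 8.4.
Solving simultaneously gives x = 0, y = 7/10.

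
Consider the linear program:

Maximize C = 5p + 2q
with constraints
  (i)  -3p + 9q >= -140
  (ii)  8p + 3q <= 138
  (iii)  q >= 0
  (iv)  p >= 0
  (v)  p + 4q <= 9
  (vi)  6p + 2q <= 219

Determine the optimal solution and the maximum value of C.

p = 9, q = 0, maximum C = 45

Feasible corners and C = 5p + 2q:
  (0, 0) → C = 0
  (9, 0) → C = 45
  (0, 9/4) → C = 9/2

The optimum lies where q = 0 and p + 4q = 9.
Solving simultaneously gives p = 9, q = 0.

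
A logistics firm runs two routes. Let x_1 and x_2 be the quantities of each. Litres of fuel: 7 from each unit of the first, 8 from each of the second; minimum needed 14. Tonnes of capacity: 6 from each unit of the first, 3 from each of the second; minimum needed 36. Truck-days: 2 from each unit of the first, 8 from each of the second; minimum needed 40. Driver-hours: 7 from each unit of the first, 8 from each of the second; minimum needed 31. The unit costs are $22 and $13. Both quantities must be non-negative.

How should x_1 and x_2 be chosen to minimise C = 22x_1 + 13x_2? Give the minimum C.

Vertices and C = 22x_1 + 13x_2:
  (0, 12) → C = 156
  (20, 0) → C = 440
  (4, 4) → C = 140
The feasible region is unbounded (it extends along (0, 1), (1, 0)), but C strictly increases along every unbounded feasible direction, so there is no improving ray and the minimum is attained at a vertex.

The binding constraints are 6x_1 + 3x_2 = 36 and 2x_1 + 8x_2 = 40.
Solving simultaneously gives x_1 = 4, x_2 = 4.

x_1 = 4, x_2 = 4, minimum C = 140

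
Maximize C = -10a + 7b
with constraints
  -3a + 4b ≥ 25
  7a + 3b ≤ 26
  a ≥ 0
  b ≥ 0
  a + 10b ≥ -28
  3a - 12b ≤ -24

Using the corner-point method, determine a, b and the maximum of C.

a = 0, b = 26/3, maximum C = 182/3

Feasible corners and C = -10a + 7b:
  (29/37, 253/37) → C = 1481/37
  (0, 25/4) → C = 175/4
  (0, 26/3) → C = 182/3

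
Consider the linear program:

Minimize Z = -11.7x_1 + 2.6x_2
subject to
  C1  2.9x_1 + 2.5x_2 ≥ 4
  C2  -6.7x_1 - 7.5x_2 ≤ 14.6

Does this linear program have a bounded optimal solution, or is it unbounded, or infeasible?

unbounded

From the feasible point (13.3, -13.828), moving in the direction (7.5, -6.7) keeps every constraint satisfied while Z decreases without bound.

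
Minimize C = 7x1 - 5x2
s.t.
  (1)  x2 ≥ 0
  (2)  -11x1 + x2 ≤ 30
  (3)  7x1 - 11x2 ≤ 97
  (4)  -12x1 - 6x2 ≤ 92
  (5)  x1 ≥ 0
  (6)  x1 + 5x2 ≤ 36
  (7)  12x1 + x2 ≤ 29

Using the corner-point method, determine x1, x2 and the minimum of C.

Feasible corners and C = 7x1 - 5x2:
  (0, 0) → C = 0
  (29/12, 0) → C = 203/12
  (0, 36/5) → C = -36
  (109/59, 403/59) → C = -1252/59

x1 = 0, x2 = 36/5, minimum C = -36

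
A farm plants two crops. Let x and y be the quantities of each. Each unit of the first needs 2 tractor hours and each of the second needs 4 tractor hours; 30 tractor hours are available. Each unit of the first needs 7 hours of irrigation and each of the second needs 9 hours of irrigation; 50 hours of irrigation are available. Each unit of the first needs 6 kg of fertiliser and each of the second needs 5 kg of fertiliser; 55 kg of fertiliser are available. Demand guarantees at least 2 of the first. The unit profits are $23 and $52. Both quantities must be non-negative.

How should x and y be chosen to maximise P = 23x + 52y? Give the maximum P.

Vertices and P = 23x + 52y:
  (50/7, 0) → P = 1150/7
  (2, 0) → P = 46
  (2, 4) → P = 254

x = 2, y = 4, maximum P = 254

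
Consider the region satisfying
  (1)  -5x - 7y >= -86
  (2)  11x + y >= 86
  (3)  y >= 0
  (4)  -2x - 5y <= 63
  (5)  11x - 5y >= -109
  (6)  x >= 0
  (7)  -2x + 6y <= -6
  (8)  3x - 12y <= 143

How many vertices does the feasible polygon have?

4

The feasible vertices (each the meet of two boundaries and inside every other half-plane) are:
  (86/5, 0)
  (279/22, 71/22)
  (86/11, 0)
  (261/34, 53/34)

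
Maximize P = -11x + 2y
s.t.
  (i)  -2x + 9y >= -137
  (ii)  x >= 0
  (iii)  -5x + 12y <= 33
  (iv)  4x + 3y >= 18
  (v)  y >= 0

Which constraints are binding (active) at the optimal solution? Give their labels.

(iii) and (iv)

Corner points and P = -11x + 2y:
  (137/2, 0) → P = -1507/2
  (13/7, 74/21) → P = -281/21
  (9/2, 0) → P = -99/2
The feasible region is unbounded (it extends along (9, 2), (12, 5)), but P strictly decreases along every unbounded feasible direction, so there is no improving ray and the maximum is attained at a vertex.

The maximum is at (13/7, 74/21). Substituting into each constraint, equality holds for (iii) and (iv); the remaining constraints have slack.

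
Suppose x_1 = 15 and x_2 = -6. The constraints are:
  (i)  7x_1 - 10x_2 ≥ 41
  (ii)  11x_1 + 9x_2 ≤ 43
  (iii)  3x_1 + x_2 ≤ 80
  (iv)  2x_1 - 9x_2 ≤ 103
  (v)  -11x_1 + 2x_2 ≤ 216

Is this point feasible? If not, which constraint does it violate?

not feasible — violates (ii)

Constraint (ii): 11x_1 + 9x_2 = 111, which is not ≤ 43. All other constraints are satisfied.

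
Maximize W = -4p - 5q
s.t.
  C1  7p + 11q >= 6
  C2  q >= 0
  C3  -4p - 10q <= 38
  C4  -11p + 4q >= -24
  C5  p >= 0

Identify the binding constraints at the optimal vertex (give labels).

Feasible corners and W = -4p - 5q:
  (6/7, 0) → W = -24/7
  (0, 6/11) → W = -30/11
  (24/11, 0) → W = -96/11
The feasible region is unbounded (it extends along (0, 1), (4, 11)), but W strictly decreases along every unbounded feasible direction, so there is no improving ray and the maximum is attained at a vertex.

The maximum is at (0, 6/11). Substituting into each constraint, equality holds for C1 and C5; the remaining constraints have slack.

C1 and C5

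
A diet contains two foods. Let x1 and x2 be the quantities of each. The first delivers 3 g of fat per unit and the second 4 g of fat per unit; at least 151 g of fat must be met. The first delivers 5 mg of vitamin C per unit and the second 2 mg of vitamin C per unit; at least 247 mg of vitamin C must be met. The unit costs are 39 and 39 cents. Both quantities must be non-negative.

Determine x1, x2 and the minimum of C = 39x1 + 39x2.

Corner points and C = 39x1 + 39x2:
  (0, 247/2) → C = 9633/2
  (151/3, 0) → C = 1963
  (49, 1) → C = 1950
The feasible region is unbounded (it extends along (0, 1), (1, 0)), but C strictly increases along every unbounded feasible direction, so there is no improving ray and the minimum is attained at a vertex.

The binding constraints are 3x1 + 4x2 = 151 and 5x1 + 2x2 = 247.
Solving simultaneously gives x1 = 49, x2 = 1.

x1 = 49, x2 = 1, minimum C = 1950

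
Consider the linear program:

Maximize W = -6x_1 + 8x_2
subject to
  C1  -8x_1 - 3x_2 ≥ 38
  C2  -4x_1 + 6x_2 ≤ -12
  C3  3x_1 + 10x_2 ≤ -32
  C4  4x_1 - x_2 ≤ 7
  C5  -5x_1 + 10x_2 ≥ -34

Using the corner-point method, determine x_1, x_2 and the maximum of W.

x_1 = -42/5, x_2 = -38/5, maximum W = -52/5

Feasible corners and W = -6x_1 + 8x_2:
  (-16/5, -62/15) → W = -208/15
  (-278/95, -462/95) → W = -2028/95
  (-42/5, -38/5) → W = -52/5

At the optimal vertex, -4x_1 + 6x_2 = -12 and -5x_1 + 10x_2 = -34.
Solving simultaneously gives x_1 = -42/5, x_2 = -38/5.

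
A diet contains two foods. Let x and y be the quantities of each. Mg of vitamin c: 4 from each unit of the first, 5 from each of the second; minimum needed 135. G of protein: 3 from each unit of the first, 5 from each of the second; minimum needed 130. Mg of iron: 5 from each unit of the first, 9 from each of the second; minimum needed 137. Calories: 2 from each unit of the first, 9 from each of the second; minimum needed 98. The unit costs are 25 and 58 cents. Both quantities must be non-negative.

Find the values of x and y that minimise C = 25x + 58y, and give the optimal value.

x = 40, y = 2, minimum C = 1116

The feasible region is unbounded (it extends along (0, 1), (1, 0)), but C strictly increases along every unbounded feasible direction, so there is no improving ray and the minimum is attained at a vertex.

The binding constraints are 3x + 5y = 130 and 2x + 9y = 98.
Solving simultaneously gives x = 40, y = 2.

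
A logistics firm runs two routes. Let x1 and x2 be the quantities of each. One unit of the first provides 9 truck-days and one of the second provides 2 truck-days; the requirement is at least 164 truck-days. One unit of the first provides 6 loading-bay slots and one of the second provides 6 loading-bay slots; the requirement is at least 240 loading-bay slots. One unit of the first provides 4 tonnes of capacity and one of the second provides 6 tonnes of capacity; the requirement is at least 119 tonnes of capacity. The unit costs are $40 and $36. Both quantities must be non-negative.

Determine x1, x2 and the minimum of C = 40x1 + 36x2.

x1 = 12, x2 = 28, minimum C = 1488

Extreme points and C = 40x1 + 36x2:
  (0, 82) → C = 2952
  (40, 0) → C = 1600
  (12, 28) → C = 1488
The feasible region is unbounded (it extends along (0, 1), (1, 0)), but C strictly increases along every unbounded feasible direction, so there is no improving ray and the minimum is attained at a vertex.

The binding constraints are 9x1 + 2x2 = 164 and 6x1 + 6x2 = 240.
Solving simultaneously gives x1 = 12, x2 = 28.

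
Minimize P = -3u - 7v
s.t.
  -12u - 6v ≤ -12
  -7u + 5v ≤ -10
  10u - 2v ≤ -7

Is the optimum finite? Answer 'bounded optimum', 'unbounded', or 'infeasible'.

infeasible

The boundaries -12u - 6v = -12 and -7u + 5v = -10 meet at (20/17, -6/17), but that point violates 10u - 2v ≤ -7. Every candidate vertex is excluded by some other constraint, so the feasible region is empty.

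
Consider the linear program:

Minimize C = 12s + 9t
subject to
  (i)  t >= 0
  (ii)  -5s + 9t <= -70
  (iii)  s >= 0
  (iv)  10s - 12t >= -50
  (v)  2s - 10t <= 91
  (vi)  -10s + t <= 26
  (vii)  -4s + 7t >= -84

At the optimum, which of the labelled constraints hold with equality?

(i) and (ii)

Corner points and C = 12s + 9t:
  (14, 0) → C = 168
  (21, 0) → C = 252
  (266, 140) → C = 4452

The minimum is at (14, 0). Substituting into each constraint, equality holds for (i) and (ii); the remaining constraints have slack.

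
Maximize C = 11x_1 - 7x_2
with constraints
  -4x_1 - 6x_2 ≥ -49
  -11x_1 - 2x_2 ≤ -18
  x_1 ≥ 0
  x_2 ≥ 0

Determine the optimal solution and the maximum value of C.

x_1 = 49/4, x_2 = 0, maximum C = 539/4

Extreme points and C = 11x_1 - 7x_2:
  (5/29, 467/58) → C = -3159/58
  (49/4, 0) → C = 539/4
  (18/11, 0) → C = 18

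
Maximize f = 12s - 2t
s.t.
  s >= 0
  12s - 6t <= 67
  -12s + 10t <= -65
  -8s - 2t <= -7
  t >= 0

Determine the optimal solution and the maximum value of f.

s = 35/6, t = 1/2, maximum f = 69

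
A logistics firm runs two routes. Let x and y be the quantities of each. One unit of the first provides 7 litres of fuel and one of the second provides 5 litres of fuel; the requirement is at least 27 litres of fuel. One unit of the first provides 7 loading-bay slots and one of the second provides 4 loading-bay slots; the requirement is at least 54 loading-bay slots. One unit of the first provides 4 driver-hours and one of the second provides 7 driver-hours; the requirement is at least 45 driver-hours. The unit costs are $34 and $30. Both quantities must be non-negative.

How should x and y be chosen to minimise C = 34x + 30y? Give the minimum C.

x = 6, y = 3, minimum C = 294

Corner points and C = 34x + 30y:
  (0, 27/2) → C = 405
  (45/4, 0) → C = 765/2
  (6, 3) → C = 294
The feasible region is unbounded (it extends along (0, 1), (1, 0)), but C strictly increases along every unbounded feasible direction, so there is no improving ray and the minimum is attained at a vertex.

At the optimal vertex, 7x + 4y = 54 and 4x + 7y = 45.
Solving simultaneously gives x = 6, y = 3.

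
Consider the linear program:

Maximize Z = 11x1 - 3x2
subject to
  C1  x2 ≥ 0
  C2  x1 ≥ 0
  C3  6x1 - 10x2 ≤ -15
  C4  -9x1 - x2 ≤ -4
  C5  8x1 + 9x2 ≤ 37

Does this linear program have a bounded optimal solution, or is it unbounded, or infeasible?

Feasible corners and Z = 11x1 - 3x2:
  (0, 4) → Z = -12
  (0, 37/9) → Z = -37/3
  (25/96, 53/32) → Z = -101/48
  (235/134, 171/67) → Z = 1559/134
The feasible region has finitely many vertices and no improving ray; the maximum is 1559/134 at (235/134, 171/67).

bounded optimum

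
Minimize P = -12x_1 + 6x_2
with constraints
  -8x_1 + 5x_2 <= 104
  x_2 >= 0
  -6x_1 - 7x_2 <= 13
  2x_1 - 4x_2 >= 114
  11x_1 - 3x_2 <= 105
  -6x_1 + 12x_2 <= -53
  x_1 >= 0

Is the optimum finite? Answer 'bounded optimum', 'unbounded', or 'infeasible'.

The boundaries x_2 = 0 and 2x_1 - 4x_2 = 114 meet at (57, 0), but that point violates 11x_1 - 3x_2 ≤ 105. Every candidate vertex is excluded by some other constraint, so the feasible region is empty.

infeasible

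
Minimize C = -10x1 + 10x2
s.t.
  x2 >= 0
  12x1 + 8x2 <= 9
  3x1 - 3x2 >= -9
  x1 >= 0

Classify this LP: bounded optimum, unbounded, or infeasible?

Corner points and C = -10x1 + 10x2:
  (3/4, 0) → C = -15/2
  (0, 0) → C = 0
  (0, 9/8) → C = 45/4
The feasible region has finitely many vertices and no improving ray; the minimum is -15/2 at (3/4, 0).

bounded optimum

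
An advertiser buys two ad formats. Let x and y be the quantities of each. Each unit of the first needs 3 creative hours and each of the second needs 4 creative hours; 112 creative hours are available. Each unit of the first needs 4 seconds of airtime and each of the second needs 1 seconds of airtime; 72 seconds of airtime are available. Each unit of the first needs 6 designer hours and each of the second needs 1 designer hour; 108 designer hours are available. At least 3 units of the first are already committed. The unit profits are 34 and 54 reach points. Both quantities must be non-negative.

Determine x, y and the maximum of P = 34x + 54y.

Corner points and P = 34x + 54y:
  (18, 0) → P = 612
  (3, 0) → P = 102
  (176/13, 232/13) → P = 1424
  (3, 103/4) → P = 2985/2

At the optimal vertex, 3x + 4y = 112 and x = 3.
Solving simultaneously gives x = 3, y = 103/4.

x = 3, y = 103/4, maximum P = 2985/2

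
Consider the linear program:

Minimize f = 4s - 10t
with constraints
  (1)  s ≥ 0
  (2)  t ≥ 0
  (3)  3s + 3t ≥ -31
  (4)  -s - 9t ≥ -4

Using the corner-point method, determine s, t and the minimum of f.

At the optimal vertex, s = 0 and -s - 9t = -4.
Solving simultaneously gives s = 0, t = 4/9.

s = 0, t = 4/9, minimum f = -40/9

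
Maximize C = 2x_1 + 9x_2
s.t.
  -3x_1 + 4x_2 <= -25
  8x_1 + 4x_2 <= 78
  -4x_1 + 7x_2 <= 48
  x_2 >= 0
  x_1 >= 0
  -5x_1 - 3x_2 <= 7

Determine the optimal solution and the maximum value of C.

x_1 = 103/11, x_2 = 17/22, maximum C = 565/22

Vertices and C = 2x_1 + 9x_2:
  (103/11, 17/22) → C = 565/22
  (25/3, 0) → C = 50/3
  (39/4, 0) → C = 39/2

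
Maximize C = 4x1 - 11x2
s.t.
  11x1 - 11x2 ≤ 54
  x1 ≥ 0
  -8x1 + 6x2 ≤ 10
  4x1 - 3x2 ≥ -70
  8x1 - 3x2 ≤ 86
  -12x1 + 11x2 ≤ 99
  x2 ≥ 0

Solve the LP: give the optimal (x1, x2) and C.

x1 = 54/11, x2 = 0, maximum C = 216/11

Extreme points and C = 4x1 - 11x2:
  (784/55, 514/55) → C = -2518/55
  (54/11, 0) → C = 216/11
  (0, 5/3) → C = -55/3
  (0, 0) → C = 0
  (91/4, 32) → C = -261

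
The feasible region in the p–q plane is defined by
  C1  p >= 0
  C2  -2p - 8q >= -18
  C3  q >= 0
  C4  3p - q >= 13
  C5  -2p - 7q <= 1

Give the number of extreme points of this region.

Of the 10 pairwise boundary intersections, those satisfying every inequality are:
  (9, 0)
  (61/13, 14/13)
  (13/3, 0)

3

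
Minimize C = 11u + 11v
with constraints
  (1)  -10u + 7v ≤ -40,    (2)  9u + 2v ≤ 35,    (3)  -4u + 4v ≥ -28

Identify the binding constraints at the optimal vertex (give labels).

(1) and (3)

Extreme points and C = 11u + 11v:
  (325/83, -10/83) → C = 3465/83
  (-3, -10) → C = -143
  (49/11, -28/11) → C = 21

The minimum is at (-3, -10). Substituting into each constraint, equality holds for (1) and (3); the remaining constraints have slack.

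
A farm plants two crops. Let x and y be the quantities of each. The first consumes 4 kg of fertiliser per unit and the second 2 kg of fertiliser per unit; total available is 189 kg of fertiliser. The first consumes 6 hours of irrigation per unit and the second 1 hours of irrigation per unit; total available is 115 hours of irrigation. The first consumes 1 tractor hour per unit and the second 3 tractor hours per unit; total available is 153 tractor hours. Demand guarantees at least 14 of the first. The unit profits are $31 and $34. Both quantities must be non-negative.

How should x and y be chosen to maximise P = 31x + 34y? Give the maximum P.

x = 14, y = 31, maximum P = 1488

Extreme points and P = 31x + 34y:
  (115/6, 0) → P = 3565/6
  (14, 0) → P = 434
  (14, 31) → P = 1488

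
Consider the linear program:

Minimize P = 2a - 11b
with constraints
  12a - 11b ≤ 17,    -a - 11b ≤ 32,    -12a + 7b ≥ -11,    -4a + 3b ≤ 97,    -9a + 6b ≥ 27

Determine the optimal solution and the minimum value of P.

Vertices and P = 2a - 11b:
  (-1163/47, -31/47) → P = -1985/47
  (-163/35, -87/35) → P = 631/35
  (89, 151) → P = -1483
  (85/3, 47) → P = -1381/3

The optimum lies where -12a + 7b = -11 and -4a + 3b = 97.
Solving simultaneously gives a = 89, b = 151.

a = 89, b = 151, minimum P = -1483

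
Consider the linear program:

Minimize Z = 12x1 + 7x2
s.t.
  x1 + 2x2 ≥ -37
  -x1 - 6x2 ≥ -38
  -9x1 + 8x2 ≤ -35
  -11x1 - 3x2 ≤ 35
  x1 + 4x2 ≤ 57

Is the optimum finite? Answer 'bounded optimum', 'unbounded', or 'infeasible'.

Extreme points and Z = 12x1 + 7x2:
  (41/19, -372/19) → Z = -2112/19
  (257/31, 307/62) → Z = 8317/62
  (95, -19/2) → Z = 2147/2
  (-35/23, -140/23) → Z = -1400/23
The feasible region has finitely many vertices and no improving ray; the minimum is -2112/19 at (41/19, -372/19).

bounded optimum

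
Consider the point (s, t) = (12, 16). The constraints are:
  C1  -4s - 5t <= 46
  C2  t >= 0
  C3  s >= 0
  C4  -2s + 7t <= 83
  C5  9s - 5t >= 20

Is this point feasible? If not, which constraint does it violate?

Constraint C4: -2s + 7t = 88, which is not ≤ 83. All other constraints are satisfied.

not feasible — violates C4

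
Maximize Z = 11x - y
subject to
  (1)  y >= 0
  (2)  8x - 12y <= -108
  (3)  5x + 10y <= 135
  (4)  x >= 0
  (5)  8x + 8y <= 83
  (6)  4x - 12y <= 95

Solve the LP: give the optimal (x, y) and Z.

x = 33/40, y = 191/20, maximum Z = -19/40

Corner points and Z = 11x - y:
  (0, 9) → Z = -9
  (33/40, 191/20) → Z = -19/40
  (0, 83/8) → Z = -83/8

The binding constraints are 8x - 12y = -108 and 8x + 8y = 83.
Solving simultaneously gives x = 33/40, y = 191/20.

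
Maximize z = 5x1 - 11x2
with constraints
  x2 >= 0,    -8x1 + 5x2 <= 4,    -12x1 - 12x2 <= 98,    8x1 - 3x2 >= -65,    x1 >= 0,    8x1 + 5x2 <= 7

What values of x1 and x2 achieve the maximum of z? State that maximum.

Corner points and z = 5x1 - 11x2:
  (0, 0) → z = 0
  (7/8, 0) → z = 35/8
  (0, 4/5) → z = -44/5
  (3/16, 11/10) → z = -893/80

x1 = 7/8, x2 = 0, maximum z = 35/8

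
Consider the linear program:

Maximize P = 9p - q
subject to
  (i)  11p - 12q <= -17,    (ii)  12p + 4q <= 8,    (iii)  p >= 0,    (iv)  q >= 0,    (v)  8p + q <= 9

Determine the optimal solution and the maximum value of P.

p = 7/47, q = 73/47, maximum P = -10/47

The binding constraints are 11p - 12q = -17 and 12p + 4q = 8.
Solving simultaneously gives p = 7/47, q = 73/47.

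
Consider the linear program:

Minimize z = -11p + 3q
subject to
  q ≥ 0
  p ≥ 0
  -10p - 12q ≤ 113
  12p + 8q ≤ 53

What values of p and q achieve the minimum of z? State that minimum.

p = 53/12, q = 0, minimum z = -583/12

Vertices and z = -11p + 3q:
  (0, 0) → z = 0
  (53/12, 0) → z = -583/12
  (0, 53/8) → z = 159/8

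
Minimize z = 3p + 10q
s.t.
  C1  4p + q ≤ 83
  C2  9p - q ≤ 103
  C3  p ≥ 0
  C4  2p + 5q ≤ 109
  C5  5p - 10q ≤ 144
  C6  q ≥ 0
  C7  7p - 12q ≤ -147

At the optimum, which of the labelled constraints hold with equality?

Corner points and z = 3p + 10q:
  (0, 109/5) → z = 218
  (0, 49/4) → z = 245/2
  (573/59, 1057/59) → z = 12289/59

The minimum is at (0, 49/4). Substituting into each constraint, equality holds for C3 and C7; the remaining constraints have slack.

C3 and C7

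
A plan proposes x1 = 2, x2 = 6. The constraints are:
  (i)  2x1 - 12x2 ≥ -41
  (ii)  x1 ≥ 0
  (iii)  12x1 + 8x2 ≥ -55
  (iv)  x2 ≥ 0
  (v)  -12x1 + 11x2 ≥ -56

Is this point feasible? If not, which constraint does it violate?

not feasible — violates (i)

Constraint (i): 2x1 - 12x2 = -68, which is not ≥ -41. All other constraints are satisfied.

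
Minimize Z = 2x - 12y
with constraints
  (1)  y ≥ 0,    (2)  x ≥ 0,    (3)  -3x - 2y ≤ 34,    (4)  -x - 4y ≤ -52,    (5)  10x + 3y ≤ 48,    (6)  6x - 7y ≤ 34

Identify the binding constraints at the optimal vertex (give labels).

Vertices and Z = 2x - 12y:
  (0, 13) → Z = -156
  (0, 16) → Z = -192
  (36/37, 472/37) → Z = -5592/37

The minimum is at (0, 16). Substituting into each constraint, equality holds for (2) and (5); the remaining constraints have slack.

(2) and (5)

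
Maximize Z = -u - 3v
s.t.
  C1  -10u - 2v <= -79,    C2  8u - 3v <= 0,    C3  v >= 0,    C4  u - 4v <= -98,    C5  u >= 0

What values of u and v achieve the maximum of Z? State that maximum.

u = 20/7, v = 353/14, maximum Z = -157/2

Extreme points and Z = -u - 3v:
  (20/7, 353/14) → Z = -157/2
  (0, 79/2) → Z = -237/2
  (294/29, 784/29) → Z = -2646/29
The feasible region is unbounded (it extends along (0, 1), (3, 8)), but Z strictly decreases along every unbounded feasible direction, so there is no improving ray and the maximum is attained at a vertex.

The binding constraints are -10u - 2v = -79 and u - 4v = -98.
Solving simultaneously gives u = 20/7, v = 353/14.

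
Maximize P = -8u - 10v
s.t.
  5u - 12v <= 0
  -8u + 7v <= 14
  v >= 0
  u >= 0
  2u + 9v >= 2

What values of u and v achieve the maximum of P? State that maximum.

u = 0, v = 2/9, maximum P = -20/9

Feasible corners and P = -8u - 10v:
  (8/23, 10/69) → P = -292/69
  (0, 2) → P = -20
  (0, 2/9) → P = -20/9
The feasible region is unbounded (it extends along (7, 8), (12, 5)), but P strictly decreases along every unbounded feasible direction, so there is no improving ray and the maximum is attained at a vertex.

The optimum lies where u = 0 and 2u + 9v = 2.
Solving simultaneously gives u = 0, v = 2/9.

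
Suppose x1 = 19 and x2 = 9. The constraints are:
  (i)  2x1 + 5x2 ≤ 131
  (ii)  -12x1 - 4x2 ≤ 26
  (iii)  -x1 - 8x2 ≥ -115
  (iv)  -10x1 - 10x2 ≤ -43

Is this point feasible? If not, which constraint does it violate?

(i): 83 ≤ 131 ✓
(ii): -264 ≤ 26 ✓
(iii): -91 ≥ -115 ✓
(iv): -280 ≤ -43 ✓

feasible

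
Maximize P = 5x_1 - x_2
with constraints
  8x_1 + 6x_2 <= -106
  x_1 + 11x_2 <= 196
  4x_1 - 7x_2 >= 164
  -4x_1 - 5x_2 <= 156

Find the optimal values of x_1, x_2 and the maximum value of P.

x_1 = 203/8, x_2 = -103/2, maximum P = 1427/8

Feasible corners and P = 5x_1 - x_2:
  (121/40, -217/10) → P = 1473/40
  (203/8, -103/2) → P = 1427/8
  (-17/3, -80/3) → P = -5/3

The optimum lies where 8x_1 + 6x_2 = -106 and -4x_1 - 5x_2 = 156.
Solving simultaneously gives x_1 = 203/8, x_2 = -103/2.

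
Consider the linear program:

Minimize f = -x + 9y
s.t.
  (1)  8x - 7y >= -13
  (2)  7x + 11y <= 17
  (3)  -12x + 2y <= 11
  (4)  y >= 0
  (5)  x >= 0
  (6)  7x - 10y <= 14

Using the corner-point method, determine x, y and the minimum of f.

x = 2, y = 0, minimum f = -2

Vertices and f = -x + 9y:
  (0, 17/11) → f = 153/11
  (108/49, 1/7) → f = -45/49
  (0, 0) → f = 0
  (2, 0) → f = -2

At the optimal vertex, y = 0 and 7x - 10y = 14.
Solving simultaneously gives x = 2, y = 0.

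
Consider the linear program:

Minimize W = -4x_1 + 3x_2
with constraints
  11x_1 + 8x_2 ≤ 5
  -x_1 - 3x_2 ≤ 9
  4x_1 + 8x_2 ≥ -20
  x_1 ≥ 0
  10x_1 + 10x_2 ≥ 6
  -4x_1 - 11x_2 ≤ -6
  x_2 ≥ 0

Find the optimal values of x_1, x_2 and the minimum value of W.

Feasible corners and W = -4x_1 + 3x_2:
  (0, 5/8) → W = 15/8
  (1/15, 8/15) → W = 4/3
  (0, 3/5) → W = 9/5

The optimum lies where 11x_1 + 8x_2 = 5 and 10x_1 + 10x_2 = 6.
Solving simultaneously gives x_1 = 1/15, x_2 = 8/15.

x_1 = 1/15, x_2 = 8/15, minimum W = 4/3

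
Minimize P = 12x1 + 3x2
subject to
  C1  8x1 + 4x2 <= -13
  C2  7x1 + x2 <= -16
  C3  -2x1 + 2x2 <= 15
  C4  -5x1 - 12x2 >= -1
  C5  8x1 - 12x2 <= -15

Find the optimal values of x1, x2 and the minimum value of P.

The binding constraints are -2x1 + 2x2 = 15 and 8x1 - 12x2 = -15.
Solving simultaneously gives x1 = -75/4, x2 = -45/4.

x1 = -75/4, x2 = -45/4, minimum P = -1035/4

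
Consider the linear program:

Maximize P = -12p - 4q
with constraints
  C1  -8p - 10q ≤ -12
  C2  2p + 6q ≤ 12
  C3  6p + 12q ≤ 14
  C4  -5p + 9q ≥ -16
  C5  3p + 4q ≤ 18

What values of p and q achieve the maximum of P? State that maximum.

Corner points and P = -12p - 4q:
  (1/9, 10/9) → P = -52/9
  (134/61, -34/61) → P = -1472/61
  (53/19, -13/57) → P = -1856/57

The binding constraints are -8p - 10q = -12 and 6p + 12q = 14.
Solving simultaneously gives p = 1/9, q = 10/9.

p = 1/9, q = 10/9, maximum P = -52/9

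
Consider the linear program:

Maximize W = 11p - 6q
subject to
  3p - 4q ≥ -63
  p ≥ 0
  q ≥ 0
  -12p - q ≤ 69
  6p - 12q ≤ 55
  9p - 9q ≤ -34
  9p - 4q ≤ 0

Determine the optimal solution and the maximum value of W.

Vertices and W = 11p - 6q:
  (0, 63/4) → W = -189/2
  (21/2, 189/8) → W = -105/4
  (0, 34/9) → W = -68/3
  (136/45, 34/5) → W = -68/9

The binding constraints are 9p - 9q = -34 and 9p - 4q = 0.
Solving simultaneously gives p = 136/45, q = 34/5.

p = 136/45, q = 34/5, maximum W = -68/9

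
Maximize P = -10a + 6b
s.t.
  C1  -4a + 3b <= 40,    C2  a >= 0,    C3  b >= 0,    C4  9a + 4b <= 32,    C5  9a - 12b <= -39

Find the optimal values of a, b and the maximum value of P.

a = 0, b = 8, maximum P = 48

The optimum lies where a = 0 and 9a + 4b = 32.
Solving simultaneously gives a = 0, b = 8.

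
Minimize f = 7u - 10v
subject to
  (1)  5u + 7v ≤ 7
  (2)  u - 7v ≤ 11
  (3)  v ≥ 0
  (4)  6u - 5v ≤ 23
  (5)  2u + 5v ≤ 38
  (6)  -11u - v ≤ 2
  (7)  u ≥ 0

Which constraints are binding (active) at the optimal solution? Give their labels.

Feasible corners and f = 7u - 10v:
  (7/5, 0) → f = 49/5
  (0, 1) → f = -10
  (0, 0) → f = 0

The minimum is at (0, 1). Substituting into each constraint, equality holds for (1) and (7); the remaining constraints have slack.

(1) and (7)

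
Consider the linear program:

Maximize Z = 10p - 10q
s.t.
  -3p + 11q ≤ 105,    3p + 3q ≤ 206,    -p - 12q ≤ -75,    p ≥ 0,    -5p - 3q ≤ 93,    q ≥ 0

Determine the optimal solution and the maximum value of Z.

p = 749/11, q = 19/33, maximum Z = 22280/33

Vertices and Z = 10p - 10q:
  (1951/42, 311/14) → Z = 5090/21
  (0, 105/11) → Z = -1050/11
  (749/11, 19/33) → Z = 22280/33
  (0, 25/4) → Z = -125/2

The optimum lies where 3p + 3q = 206 and -p - 12q = -75.
Solving simultaneously gives p = 749/11, q = 19/33.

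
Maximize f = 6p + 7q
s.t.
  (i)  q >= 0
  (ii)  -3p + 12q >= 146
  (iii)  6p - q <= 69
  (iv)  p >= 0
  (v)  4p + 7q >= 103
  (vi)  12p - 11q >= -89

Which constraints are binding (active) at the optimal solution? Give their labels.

Corner points and f = 6p + 7q:
  (974/69, 361/23) → f = 4475/23
  (538/111, 495/37) → f = 4541/37
  (424/27, 227/9) → f = 2437/9

The maximum is at (424/27, 227/9). Substituting into each constraint, equality holds for (iii) and (vi); the remaining constraints have slack.

(iii) and (vi)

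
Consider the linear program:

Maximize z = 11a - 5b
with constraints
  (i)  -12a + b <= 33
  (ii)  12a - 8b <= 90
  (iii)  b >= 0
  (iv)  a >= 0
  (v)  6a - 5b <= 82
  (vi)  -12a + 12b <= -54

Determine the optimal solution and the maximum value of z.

Corner points and z = 11a - 5b:
  (15/2, 0) → z = 165/2
  (27/2, 9) → z = 207/2
  (9/2, 0) → z = 99/2

The optimum lies where 12a - 8b = 90 and -12a + 12b = -54.
Solving simultaneously gives a = 27/2, b = 9.

a = 27/2, b = 9, maximum z = 207/2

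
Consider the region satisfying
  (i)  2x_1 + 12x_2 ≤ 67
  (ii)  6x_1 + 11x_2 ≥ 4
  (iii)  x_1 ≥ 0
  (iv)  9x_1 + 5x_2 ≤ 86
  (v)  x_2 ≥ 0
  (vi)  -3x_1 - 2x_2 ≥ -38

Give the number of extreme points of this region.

5

Of the 15 pairwise boundary intersections, those satisfying every inequality are:
  (0, 67/12)
  (697/98, 431/98)
  (0, 4/11)
  (2/3, 0)
  (86/9, 0)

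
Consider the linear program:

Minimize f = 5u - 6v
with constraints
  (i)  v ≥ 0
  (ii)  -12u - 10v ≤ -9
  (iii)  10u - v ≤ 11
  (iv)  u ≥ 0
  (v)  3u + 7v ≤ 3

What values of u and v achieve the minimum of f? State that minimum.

u = 11/18, v = 1/6, minimum f = 37/18

Feasible corners and f = 5u - 6v:
  (3/4, 0) → f = 15/4
  (1, 0) → f = 5
  (11/18, 1/6) → f = 37/18

The binding constraints are -12u - 10v = -9 and 3u + 7v = 3.
Solving simultaneously gives u = 11/18, v = 1/6.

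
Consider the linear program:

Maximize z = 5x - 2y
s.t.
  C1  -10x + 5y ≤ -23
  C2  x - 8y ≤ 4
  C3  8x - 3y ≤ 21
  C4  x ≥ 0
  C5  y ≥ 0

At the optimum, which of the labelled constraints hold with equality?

Vertices and z = 5x - 2y:
  (18/5, 13/5) → z = 64/5
  (23/10, 0) → z = 23/2
  (21/8, 0) → z = 105/8

The maximum is at (21/8, 0). Substituting into each constraint, equality holds for C3 and C5; the remaining constraints have slack.

C3 and C5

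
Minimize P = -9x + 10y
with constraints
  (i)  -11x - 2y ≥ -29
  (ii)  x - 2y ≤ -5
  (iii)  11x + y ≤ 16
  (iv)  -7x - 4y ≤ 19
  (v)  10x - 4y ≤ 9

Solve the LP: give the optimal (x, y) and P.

x = 27/23, y = 71/23, minimum P = 467/23

Vertices and P = -9x + 10y:
  (3/11, 13) → P = 1403/11
  (27/23, 71/23) → P = 467/23
  (-29/9, 8/9) → P = 341/9
The feasible region is unbounded (it extends along (-2, 11), (-4, 7)), but P strictly increases along every unbounded feasible direction, so there is no improving ray and the minimum is attained at a vertex.

The binding constraints are x - 2y = -5 and 11x + y = 16.
Solving simultaneously gives x = 27/23, y = 71/23.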